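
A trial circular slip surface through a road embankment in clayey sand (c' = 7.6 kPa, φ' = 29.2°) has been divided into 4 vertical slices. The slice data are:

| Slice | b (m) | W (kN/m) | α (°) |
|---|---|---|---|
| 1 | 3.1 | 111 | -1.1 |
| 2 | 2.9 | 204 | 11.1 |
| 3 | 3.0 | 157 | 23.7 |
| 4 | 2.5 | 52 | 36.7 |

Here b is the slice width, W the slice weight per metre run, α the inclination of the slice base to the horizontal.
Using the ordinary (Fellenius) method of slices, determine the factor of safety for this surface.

FS = 2.83

Ordinary method of slices: FS = Σ[c'·Δl_i + (W_i cosα_i)·tanφ'] / Σ W_i sinα_i, with Δl_i = b_i / cosα_i.
Slice 1: Δl = 3.1/cos(-1.1°) = 3.101 m; N'_1 = 111·cos(-1.1°) = 111.0; c'Δl = 23.56; W sinα = -2.1
Slice 2: Δl = 2.9/cos11.1° = 2.955 m; N'_2 = 204·cos11.1° = 200.2; c'Δl = 22.46; W sinα = 39.3
Slice 3: Δl = 3.0/cos23.7° = 3.276 m; N'_3 = 157·cos23.7° = 143.8; c'Δl = 24.90; W sinα = 63.1
Slice 4: Δl = 2.5/cos36.7° = 3.118 m; N'_4 = 52·cos36.7° = 41.7; c'Δl = 23.70; W sinα = 31.1
Σc'Δl = 94.6 kN/m; ΣN' = 496.6 kN/m; ΣW sinα = 131.3 kN/m
Resisting = 94.6 + 496.6·tan29.2° = 94.6 + 277.5 = 372.2 kN/m
FS = 372.2 / 131.3 = 2.834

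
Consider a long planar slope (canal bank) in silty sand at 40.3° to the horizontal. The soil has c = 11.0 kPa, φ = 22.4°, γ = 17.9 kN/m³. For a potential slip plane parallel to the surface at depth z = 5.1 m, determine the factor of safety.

For an infinite slope with a slip plane parallel to the surface (no pore pressure): FS = [c + γz cos²β tanφ] / [γz sinβ cosβ].
γz = 17.9·5.1 = 91.29 kN/m²
Numerator = 11.0 + 91.29·cos²40.3°·tan22.4° = 11.0 + 91.29·0.5817·0.4122 = 32.886 kPa
Denominator = 91.29·sin40.3°·cos40.3° = 91.29·0.6468·0.7627 = 45.032 kPa
FS = 32.886 / 45.032 = 0.730

FS = 0.73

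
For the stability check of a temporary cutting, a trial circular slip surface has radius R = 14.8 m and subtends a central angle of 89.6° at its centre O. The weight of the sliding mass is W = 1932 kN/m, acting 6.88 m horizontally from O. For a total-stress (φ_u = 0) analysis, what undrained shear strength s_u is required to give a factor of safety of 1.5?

s_u = 58.2 kPa

FS = s_u·L_a·R / (W·d), so s_u = FS·W·d / (L_a·R).
Arc length L_a = R·θ = 14.8·(89.6°·π/180) = 14.8·1.5638 = 23.14 m
s_u = 1.5·1932·6.88 / (23.14·14.8) = 19938.2 / 342.54 = 58.21 kPa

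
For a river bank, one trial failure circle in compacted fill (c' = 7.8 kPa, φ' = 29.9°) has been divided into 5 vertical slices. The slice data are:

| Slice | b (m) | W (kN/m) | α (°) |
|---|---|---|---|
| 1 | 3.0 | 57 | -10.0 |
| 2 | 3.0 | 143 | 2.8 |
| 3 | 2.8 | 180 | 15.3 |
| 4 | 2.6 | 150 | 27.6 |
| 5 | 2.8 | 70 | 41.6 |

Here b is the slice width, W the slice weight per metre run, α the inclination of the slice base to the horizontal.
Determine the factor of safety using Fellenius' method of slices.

FS = 2.76

Ordinary method of slices: FS = Σ[c'·Δl_i + (W_i cosα_i)·tanφ'] / Σ W_i sinα_i, with Δl_i = b_i / cosα_i.
Slice 1: Δl = 3.0/cos(-10.0°) = 3.046 m; N'_1 = 57·cos(-10.0°) = 56.1; c'Δl = 23.76; W sinα = -9.9
Slice 2: Δl = 3.0/cos2.8° = 3.004 m; N'_2 = 143·cos2.8° = 142.8; c'Δl = 23.43; W sinα = 7.0
Slice 3: Δl = 2.8/cos15.3° = 2.903 m; N'_3 = 180·cos15.3° = 173.6; c'Δl = 22.64; W sinα = 47.5
Slice 4: Δl = 2.6/cos27.6° = 2.934 m; N'_4 = 150·cos27.6° = 132.9; c'Δl = 22.88; W sinα = 69.5
Slice 5: Δl = 2.8/cos41.6° = 3.744 m; N'_5 = 70·cos41.6° = 52.3; c'Δl = 29.21; W sinα = 46.5
Σc'Δl = 121.9 kN/m; ΣN' = 557.9 kN/m; ΣW sinα = 160.6 kN/m
Resisting = 121.9 + 557.9·tan29.9° = 121.9 + 320.8 = 442.7 kN/m
FS = 442.7 / 160.6 = 2.757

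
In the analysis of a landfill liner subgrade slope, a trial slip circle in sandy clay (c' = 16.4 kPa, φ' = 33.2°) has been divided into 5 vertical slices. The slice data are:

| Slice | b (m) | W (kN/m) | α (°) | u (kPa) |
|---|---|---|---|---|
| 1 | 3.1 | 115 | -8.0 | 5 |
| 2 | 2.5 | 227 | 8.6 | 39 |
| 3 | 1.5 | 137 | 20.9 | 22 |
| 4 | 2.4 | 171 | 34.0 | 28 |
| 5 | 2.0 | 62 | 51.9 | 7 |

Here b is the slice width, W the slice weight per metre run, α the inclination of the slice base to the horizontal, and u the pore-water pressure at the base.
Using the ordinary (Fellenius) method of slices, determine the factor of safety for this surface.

FS = 2.26

Ordinary method of slices: FS = Σ[c'·Δl_i + (W_i cosα_i − u_i·Δl_i)·tanφ'] / Σ W_i sinα_i, with Δl_i = b_i / cosα_i.
Slice 1: Δl = 3.1/cos(-8.0°) = 3.130 m; N'_1 = 115·cos(-8.0°) − 5·3.130 = 98.2; c'Δl = 51.34; W sinα = -16.0
Slice 2: Δl = 2.5/cos8.6° = 2.528 m; N'_2 = 227·cos8.6° − 39·2.528 = 125.8; c'Δl = 41.47; W sinα = 33.9
Slice 3: Δl = 1.5/cos20.9° = 1.606 m; N'_3 = 137·cos20.9° − 22·1.606 = 92.7; c'Δl = 26.33; W sinα = 48.9
Slice 4: Δl = 2.4/cos34.0° = 2.895 m; N'_4 = 171·cos34.0° − 28·2.895 = 60.7; c'Δl = 47.48; W sinα = 95.6
Slice 5: Δl = 2.0/cos51.9° = 3.241 m; N'_5 = 62·cos51.9° − 7·3.241 = 15.6; c'Δl = 53.16; W sinα = 48.8
Σc'Δl = 219.8 kN/m; ΣN' = 393.0 kN/m; ΣW sinα = 211.2 kN/m
Resisting = 219.8 + 393.0·tan33.2° = 219.8 + 257.2 = 476.9 kN/m
FS = 476.9 / 211.2 = 2.258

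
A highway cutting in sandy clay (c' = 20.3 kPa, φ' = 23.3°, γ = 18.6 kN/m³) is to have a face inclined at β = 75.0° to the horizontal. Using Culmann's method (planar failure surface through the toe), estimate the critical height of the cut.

Culmann's analysis gives the critical failure plane at α_cr = (β + φ')/2 = (75.0 + 23.3)/2 = 49.1°, and the critical height
H_c = (4c'/γ) · sinβ cosφ' / [1 − cos(β − φ')]
    = (4·20.3/18.6) · sin75.0°·cos23.3° / [1 − cos(51.7°)]
    = 4.366 · 0.9659·0.9184 / [1 − 0.6198]
    = 4.366 · 0.8872 / 0.3802
    = 10.19 m

H_c = 10.19 m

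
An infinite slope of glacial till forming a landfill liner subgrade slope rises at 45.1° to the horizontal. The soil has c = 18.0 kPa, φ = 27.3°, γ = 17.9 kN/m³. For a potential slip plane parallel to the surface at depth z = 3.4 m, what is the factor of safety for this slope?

FS = 1.11

For an infinite slope with a slip plane parallel to the surface (no pore pressure): FS = [c + γz cos²β tanφ] / [γz sinβ cosβ].
γz = 17.9·3.4 = 60.86 kN/m²
Numerator = 18.0 + 60.86·cos²45.1°·tan27.3° = 18.0 + 60.86·0.4983·0.5161 = 33.651 kPa
Denominator = 60.86·sin45.1°·cos45.1° = 60.86·0.7083·0.7059 = 30.430 kPa
FS = 33.651 / 30.430 = 1.106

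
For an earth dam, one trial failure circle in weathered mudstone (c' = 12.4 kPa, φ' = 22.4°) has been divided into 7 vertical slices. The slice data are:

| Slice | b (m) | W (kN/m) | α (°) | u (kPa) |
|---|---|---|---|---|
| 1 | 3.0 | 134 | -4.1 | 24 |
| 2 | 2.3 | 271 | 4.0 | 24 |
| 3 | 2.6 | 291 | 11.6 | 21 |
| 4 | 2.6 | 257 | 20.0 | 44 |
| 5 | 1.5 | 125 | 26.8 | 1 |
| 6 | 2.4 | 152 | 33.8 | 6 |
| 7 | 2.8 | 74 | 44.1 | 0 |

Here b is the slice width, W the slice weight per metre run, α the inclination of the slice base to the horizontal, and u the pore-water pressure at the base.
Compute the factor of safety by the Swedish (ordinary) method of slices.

Ordinary method of slices: FS = Σ[c'·Δl_i + (W_i cosα_i − u_i·Δl_i)·tanφ'] / Σ W_i sinα_i, with Δl_i = b_i / cosα_i.
Slice 1: Δl = 3.0/cos(-4.1°) = 3.008 m; N'_1 = 134·cos(-4.1°) − 24·3.008 = 61.5; c'Δl = 37.30; W sinα = -9.6
Slice 2: Δl = 2.3/cos4.0° = 2.306 m; N'_2 = 271·cos4.0° − 24·2.306 = 215.0; c'Δl = 28.59; W sinα = 18.9
Slice 3: Δl = 2.6/cos11.6° = 2.654 m; N'_3 = 291·cos11.6° − 21·2.654 = 229.3; c'Δl = 32.91; W sinα = 58.5
Slice 4: Δl = 2.6/cos20.0° = 2.767 m; N'_4 = 257·cos20.0° − 44·2.767 = 119.8; c'Δl = 34.31; W sinα = 87.9
Slice 5: Δl = 1.5/cos26.8° = 1.681 m; N'_5 = 125·cos26.8° − 1·1.681 = 109.9; c'Δl = 20.84; W sinα = 56.4
Slice 6: Δl = 2.4/cos33.8° = 2.888 m; N'_6 = 152·cos33.8° − 6·2.888 = 109.0; c'Δl = 35.81; W sinα = 84.6
Slice 7: Δl = 2.8/cos44.1° = 3.899 m; N'_7 = 74·cos44.1° − 0·3.899 = 53.1; c'Δl = 48.35; W sinα = 51.5
Σc'Δl = 238.1 kN/m; ΣN' = 897.6 kN/m; ΣW sinα = 348.2 kN/m
Resisting = 238.1 + 897.6·tan22.4° = 238.1 + 370.0 = 608.1 kN/m
FS = 608.1 / 348.2 = 1.747

FS = 1.75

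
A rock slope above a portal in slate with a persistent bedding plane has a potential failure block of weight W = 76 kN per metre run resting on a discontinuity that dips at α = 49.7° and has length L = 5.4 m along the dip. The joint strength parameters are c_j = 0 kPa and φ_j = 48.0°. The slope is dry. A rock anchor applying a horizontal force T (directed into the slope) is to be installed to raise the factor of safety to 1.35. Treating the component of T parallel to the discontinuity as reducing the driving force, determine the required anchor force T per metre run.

T = 14 kN/m

Resolving forces along and normal to the sliding plane, with the horizontal anchor force T adding T·sinα to the effective normal force and T·cosα acting up the plane against the driving force:
FS = [c_jL + (W cosα + T sinα) tanφ_j] / [W sinα − T cosα]
Without the anchor: N' = 49.2 kN/m, driving T_d = 58.0 kN/m, resisting R = 0·5.4 + 49.2·tan48.0° = 54.6 kN/m, FS = 0.94.
Setting FS = 1.35 and solving for T:
1.35·(58.0 − T cos49.7°) = 54.6 + T sin49.7°·tan48.0°
T·(sin49.7°·tan48.0° + 1.35·cos49.7°) = 1.35·58.0 − 54.6
T·(0.7627·1.1106 + 1.35·0.6468) = 78.2 − 54.6 = 23.7
T·1.7202 = 23.7
T = 13.8 kN/m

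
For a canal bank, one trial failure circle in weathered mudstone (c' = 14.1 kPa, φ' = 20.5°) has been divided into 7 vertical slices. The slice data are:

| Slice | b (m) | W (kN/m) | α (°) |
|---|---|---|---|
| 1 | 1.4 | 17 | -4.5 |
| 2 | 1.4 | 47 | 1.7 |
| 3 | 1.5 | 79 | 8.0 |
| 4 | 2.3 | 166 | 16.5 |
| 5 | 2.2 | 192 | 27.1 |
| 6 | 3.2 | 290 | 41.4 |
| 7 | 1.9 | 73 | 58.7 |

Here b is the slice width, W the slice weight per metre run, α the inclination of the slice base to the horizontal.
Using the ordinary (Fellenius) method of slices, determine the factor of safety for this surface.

FS = 1.28

Ordinary method of slices: FS = Σ[c'·Δl_i + (W_i cosα_i)·tanφ'] / Σ W_i sinα_i, with Δl_i = b_i / cosα_i.
Slice 1: Δl = 1.4/cos(-4.5°) = 1.404 m; N'_1 = 17·cos(-4.5°) = 16.9; c'Δl = 19.80; W sinα = -1.3
Slice 2: Δl = 1.4/cos1.7° = 1.401 m; N'_2 = 47·cos1.7° = 47.0; c'Δl = 19.75; W sinα = 1.4
Slice 3: Δl = 1.5/cos8.0° = 1.515 m; N'_3 = 79·cos8.0° = 78.2; c'Δl = 21.36; W sinα = 11.0
Slice 4: Δl = 2.3/cos16.5° = 2.399 m; N'_4 = 166·cos16.5° = 159.2; c'Δl = 33.82; W sinα = 47.1
Slice 5: Δl = 2.2/cos27.1° = 2.471 m; N'_5 = 192·cos27.1° = 170.9; c'Δl = 34.85; W sinα = 87.5
Slice 6: Δl = 3.2/cos41.4° = 4.266 m; N'_6 = 290·cos41.4° = 217.5; c'Δl = 60.15; W sinα = 191.8
Slice 7: Δl = 1.9/cos58.7° = 3.657 m; N'_7 = 73·cos58.7° = 37.9; c'Δl = 51.57; W sinα = 62.4
Σc'Δl = 241.3 kN/m; ΣN' = 727.7 kN/m; ΣW sinα = 399.8 kN/m
Resisting = 241.3 + 727.7·tan20.5° = 241.3 + 272.1 = 513.4 kN/m
FS = 513.4 / 399.8 = 1.284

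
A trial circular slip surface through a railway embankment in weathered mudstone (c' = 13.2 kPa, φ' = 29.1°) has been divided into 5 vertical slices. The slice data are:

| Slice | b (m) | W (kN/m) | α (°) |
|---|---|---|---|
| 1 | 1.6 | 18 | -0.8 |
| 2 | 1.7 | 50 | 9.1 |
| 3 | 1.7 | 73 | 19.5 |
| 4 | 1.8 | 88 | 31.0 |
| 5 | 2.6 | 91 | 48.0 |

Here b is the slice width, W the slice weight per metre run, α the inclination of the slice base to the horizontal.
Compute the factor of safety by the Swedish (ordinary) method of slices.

FS = 2.06

Ordinary method of slices: FS = Σ[c'·Δl_i + (W_i cosα_i)·tanφ'] / Σ W_i sinα_i, with Δl_i = b_i / cosα_i.
Slice 1: Δl = 1.6/cos(-0.8°) = 1.600 m; N'_1 = 18·cos(-0.8°) = 18.0; c'Δl = 21.12; W sinα = -0.3
Slice 2: Δl = 1.7/cos9.1° = 1.722 m; N'_2 = 50·cos9.1° = 49.4; c'Δl = 22.73; W sinα = 7.9
Slice 3: Δl = 1.7/cos19.5° = 1.803 m; N'_3 = 73·cos19.5° = 68.8; c'Δl = 23.81; W sinα = 24.4
Slice 4: Δl = 1.8/cos31.0° = 2.100 m; N'_4 = 88·cos31.0° = 75.4; c'Δl = 27.72; W sinα = 45.3
Slice 5: Δl = 2.6/cos48.0° = 3.886 m; N'_5 = 91·cos48.0° = 60.9; c'Δl = 51.29; W sinα = 67.6
Σc'Δl = 146.7 kN/m; ΣN' = 272.5 kN/m; ΣW sinα = 145.0 kN/m
Resisting = 146.7 + 272.5·tan29.1° = 146.7 + 151.7 = 298.3 kN/m
FS = 298.3 / 145.0 = 2.058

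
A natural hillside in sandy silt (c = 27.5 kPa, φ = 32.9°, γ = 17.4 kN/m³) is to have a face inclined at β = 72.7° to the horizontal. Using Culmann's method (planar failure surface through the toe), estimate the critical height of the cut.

H_c = 21.87 m

Culmann's analysis gives the critical failure plane at α_cr = (β + φ)/2 = (72.7 + 32.9)/2 = 52.8°, and the critical height
H_c = (4c/γ) · sinβ cosφ / [1 − cos(β − φ)]
    = (4·27.5/17.4) · sin72.7°·cos32.9° / [1 − cos(39.8°)]
    = 6.322 · 0.9548·0.8396 / [1 − 0.7683]
    = 6.322 · 0.8016 / 0.2317
    = 21.87 m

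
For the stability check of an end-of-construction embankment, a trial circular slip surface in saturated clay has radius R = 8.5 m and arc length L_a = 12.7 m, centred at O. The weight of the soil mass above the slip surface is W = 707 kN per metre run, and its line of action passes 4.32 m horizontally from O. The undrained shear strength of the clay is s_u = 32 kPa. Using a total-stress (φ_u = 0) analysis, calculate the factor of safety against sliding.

Taking moments about the centre O, the resisting moment is provided by the undrained shear strength acting along the arc:
M_R = s_u·L_a·R = 32·12.70·8.5 = 3454.4 kN·m/m
M_D = W·d = 707·4.32 = 3054.2 kN·m/m
FS = M_R / M_D = 3454.4 / 3054.2 = 1.131

FS = 1.13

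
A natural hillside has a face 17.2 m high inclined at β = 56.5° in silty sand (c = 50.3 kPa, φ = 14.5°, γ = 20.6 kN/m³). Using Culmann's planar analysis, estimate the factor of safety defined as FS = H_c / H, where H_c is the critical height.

H_c = (4c/γ) · sinβ cosφ / [1 − cos(β − φ)]
    = (4·50.3/20.6) · sin56.5°·cos14.5° / [1 − cos42.0°]
    = 9.767 · 0.8073 / 0.2569 = 30.70 m
FS = H_c / H = 30.70 / 17.2 = 1.785

FS = 1.78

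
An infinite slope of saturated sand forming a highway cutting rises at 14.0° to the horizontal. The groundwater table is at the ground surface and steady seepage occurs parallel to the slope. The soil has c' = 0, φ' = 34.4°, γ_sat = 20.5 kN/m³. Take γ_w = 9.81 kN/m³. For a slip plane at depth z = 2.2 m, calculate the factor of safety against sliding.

With seepage parallel to the slope and the water table at the surface, the effective normal stress on the slip plane uses the buoyant unit weight γ' = γ_sat − γ_w while the driving shear stress uses γ_sat:
FS = [c' + γ' z cos²β tanφ'] / [γ_sat z sinβ cosβ]
(For c' = 0 this reduces to FS = (γ'/γ_sat)·tanφ'/tanβ.)
γ' = 20.5 − 9.81 = 10.69 kN/m³
Numerator = 0.0 + 10.69·2.2·cos²14.0°·tan34.4° = 0.0 + 10.69·2.2·0.9415·0.6847 = 15.161 kPa
Denominator = 20.5·2.2·sin14.0°·cos14.0° = 20.5·2.2·0.2419·0.9703 = 10.587 kPa
FS = 15.161 / 10.587 = 1.432

FS = 1.43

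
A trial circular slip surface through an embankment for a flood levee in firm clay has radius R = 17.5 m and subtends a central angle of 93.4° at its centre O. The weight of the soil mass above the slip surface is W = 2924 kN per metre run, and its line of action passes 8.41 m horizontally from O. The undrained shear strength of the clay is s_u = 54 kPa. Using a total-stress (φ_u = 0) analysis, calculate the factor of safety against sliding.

Taking moments about the centre O, the resisting moment is provided by the undrained shear strength acting along the arc:
Arc length L_a = R·θ = 17.5·(93.4°·π/180) = 17.5·1.6301 = 28.53 m
M_R = s_u·L_a·R = 54·28.53·17.5 = 26958.4 kN·m/m
M_D = W·d = 2924·8.41 = 24590.8 kN·m/m
FS = M_R / M_D = 26958.4 / 24590.8 = 1.096

FS = 1.10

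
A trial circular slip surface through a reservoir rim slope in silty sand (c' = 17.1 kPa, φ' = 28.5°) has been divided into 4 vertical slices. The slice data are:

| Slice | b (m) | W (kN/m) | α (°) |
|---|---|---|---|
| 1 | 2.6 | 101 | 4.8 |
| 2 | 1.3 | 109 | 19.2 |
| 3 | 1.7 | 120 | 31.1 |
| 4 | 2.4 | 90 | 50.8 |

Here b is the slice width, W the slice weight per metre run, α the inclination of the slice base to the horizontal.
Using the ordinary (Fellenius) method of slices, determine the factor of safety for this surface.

Ordinary method of slices: FS = Σ[c'·Δl_i + (W_i cosα_i)·tanφ'] / Σ W_i sinα_i, with Δl_i = b_i / cosα_i.
Slice 1: Δl = 2.6/cos4.8° = 2.609 m; N'_1 = 101·cos4.8° = 100.6; c'Δl = 44.62; W sinα = 8.5
Slice 2: Δl = 1.3/cos19.2° = 1.377 m; N'_2 = 109·cos19.2° = 102.9; c'Δl = 23.54; W sinα = 35.8
Slice 3: Δl = 1.7/cos31.1° = 1.985 m; N'_3 = 120·cos31.1° = 102.8; c'Δl = 33.95; W sinα = 62.0
Slice 4: Δl = 2.4/cos50.8° = 3.797 m; N'_4 = 90·cos50.8° = 56.9; c'Δl = 64.93; W sinα = 69.7
Σc'Δl = 167.0 kN/m; ΣN' = 363.2 kN/m; ΣW sinα = 176.0 kN/m
Resisting = 167.0 + 363.2·tan28.5° = 167.0 + 197.2 = 364.3 kN/m
FS = 364.3 / 176.0 = 2.069

FS = 2.07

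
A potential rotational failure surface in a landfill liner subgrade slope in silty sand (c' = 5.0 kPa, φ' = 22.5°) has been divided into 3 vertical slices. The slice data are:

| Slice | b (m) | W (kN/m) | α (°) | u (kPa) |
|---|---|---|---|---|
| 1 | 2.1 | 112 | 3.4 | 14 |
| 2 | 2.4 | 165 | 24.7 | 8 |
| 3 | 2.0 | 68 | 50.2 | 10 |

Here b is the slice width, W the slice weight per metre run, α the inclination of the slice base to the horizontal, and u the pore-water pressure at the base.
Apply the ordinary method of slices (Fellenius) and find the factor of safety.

Ordinary method of slices: FS = Σ[c'·Δl_i + (W_i cosα_i − u_i·Δl_i)·tanφ'] / Σ W_i sinα_i, with Δl_i = b_i / cosα_i.
Slice 1: Δl = 2.1/cos3.4° = 2.104 m; N'_1 = 112·cos3.4° − 14·2.104 = 82.4; c'Δl = 10.52; W sinα = 6.6
Slice 2: Δl = 2.4/cos24.7° = 2.642 m; N'_2 = 165·cos24.7° − 8·2.642 = 128.8; c'Δl = 13.21; W sinα = 68.9
Slice 3: Δl = 2.0/cos50.2° = 3.124 m; N'_3 = 68·cos50.2° − 10·3.124 = 12.3; c'Δl = 15.62; W sinα = 52.2
Σc'Δl = 39.3 kN/m; ΣN' = 223.4 kN/m; ΣW sinα = 127.8 kN/m
Resisting = 39.3 + 223.4·tan22.5° = 39.3 + 92.5 = 131.9 kN/m
FS = 131.9 / 127.8 = 1.032

FS = 1.03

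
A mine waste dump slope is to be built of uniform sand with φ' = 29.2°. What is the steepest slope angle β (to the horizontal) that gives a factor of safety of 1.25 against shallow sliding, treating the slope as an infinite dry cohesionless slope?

For an infinite dry cohesionless slope FS = tanφ'/tanβ, so tanβ = tanφ' / FS.
tanβ = tan29.2° / 1.25 = 0.5589 / 1.25 = 0.4471
β = arctan(0.4471) = 24.09°

β = 24.1°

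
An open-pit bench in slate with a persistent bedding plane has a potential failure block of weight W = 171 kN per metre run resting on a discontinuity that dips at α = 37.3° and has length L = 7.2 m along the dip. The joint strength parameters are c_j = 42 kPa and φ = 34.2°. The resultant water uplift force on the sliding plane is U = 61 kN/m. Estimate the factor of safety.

Resolving the block weight along and normal to the plane and applying the Mohr–Coulomb strength on the joint:
N' = W cosα − U = 171·cos37.3° − 61 = 75.0 kN/m
Driving force T = W sinα = 171·sin37.3° = 103.6 kN/m
Resisting force R = c_j·L + N'·tanφ = 42·7.2 + 75.0·tan34.2° = 302.4 + 51.0 = 353.4 kN/m
FS = R / T = 353.4 / 103.6 = 3.410

FS = 3.41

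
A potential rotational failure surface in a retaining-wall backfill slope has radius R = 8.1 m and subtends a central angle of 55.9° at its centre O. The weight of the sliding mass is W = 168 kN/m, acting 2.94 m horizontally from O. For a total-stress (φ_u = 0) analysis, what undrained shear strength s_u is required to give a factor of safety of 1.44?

FS = s_u·L_a·R / (W·d), so s_u = FS·W·d / (L_a·R).
Arc length L_a = R·θ = 8.1·(55.9°·π/180) = 8.1·0.9756 = 7.90 m
s_u = 1.44·168·2.94 / (7.90·8.1) = 711.2 / 64.01 = 11.11 kPa

s_u = 11.1 kPa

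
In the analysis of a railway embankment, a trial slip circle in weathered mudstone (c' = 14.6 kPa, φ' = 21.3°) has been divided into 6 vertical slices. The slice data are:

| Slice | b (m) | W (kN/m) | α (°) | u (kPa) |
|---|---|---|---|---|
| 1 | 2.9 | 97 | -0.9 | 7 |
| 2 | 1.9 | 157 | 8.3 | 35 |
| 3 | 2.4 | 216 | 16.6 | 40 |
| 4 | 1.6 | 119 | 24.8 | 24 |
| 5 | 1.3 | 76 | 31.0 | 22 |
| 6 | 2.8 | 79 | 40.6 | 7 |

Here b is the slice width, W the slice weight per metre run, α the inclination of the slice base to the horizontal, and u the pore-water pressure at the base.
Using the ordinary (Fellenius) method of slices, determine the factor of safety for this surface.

Ordinary method of slices: FS = Σ[c'·Δl_i + (W_i cosα_i − u_i·Δl_i)·tanφ'] / Σ W_i sinα_i, with Δl_i = b_i / cosα_i.
Slice 1: Δl = 2.9/cos(-0.9°) = 2.900 m; N'_1 = 97·cos(-0.9°) − 7·2.900 = 76.7; c'Δl = 42.35; W sinα = -1.5
Slice 2: Δl = 1.9/cos8.3° = 1.920 m; N'_2 = 157·cos8.3° − 35·1.920 = 88.2; c'Δl = 28.03; W sinα = 22.7
Slice 3: Δl = 2.4/cos16.6° = 2.504 m; N'_3 = 216·cos16.6° − 40·2.504 = 106.8; c'Δl = 36.56; W sinα = 61.7
Slice 4: Δl = 1.6/cos24.8° = 1.763 m; N'_4 = 119·cos24.8° − 24·1.763 = 65.7; c'Δl = 25.73; W sinα = 49.9
Slice 5: Δl = 1.3/cos31.0° = 1.517 m; N'_5 = 76·cos31.0° − 22·1.517 = 31.8; c'Δl = 22.14; W sinα = 39.1
Slice 6: Δl = 2.8/cos40.6° = 3.688 m; N'_6 = 79·cos40.6° − 7·3.688 = 34.2; c'Δl = 53.84; W sinα = 51.4
Σc'Δl = 208.7 kN/m; ΣN' = 403.3 kN/m; ΣW sinα = 223.3 kN/m
Resisting = 208.7 + 403.3·tan21.3° = 208.7 + 157.3 = 365.9 kN/m
FS = 365.9 / 223.3 = 1.639

FS = 1.64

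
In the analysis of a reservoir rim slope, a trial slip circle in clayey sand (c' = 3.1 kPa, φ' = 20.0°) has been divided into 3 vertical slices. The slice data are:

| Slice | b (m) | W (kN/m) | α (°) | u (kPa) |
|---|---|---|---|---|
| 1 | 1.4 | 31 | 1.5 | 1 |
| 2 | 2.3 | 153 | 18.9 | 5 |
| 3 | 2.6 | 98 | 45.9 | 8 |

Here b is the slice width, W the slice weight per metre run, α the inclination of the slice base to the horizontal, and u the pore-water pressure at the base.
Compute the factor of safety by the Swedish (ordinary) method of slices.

FS = 0.80

Ordinary method of slices: FS = Σ[c'·Δl_i + (W_i cosα_i − u_i·Δl_i)·tanφ'] / Σ W_i sinα_i, with Δl_i = b_i / cosα_i.
Slice 1: Δl = 1.4/cos1.5° = 1.400 m; N'_1 = 31·cos1.5° − 1·1.400 = 29.6; c'Δl = 4.34; W sinα = 0.8
Slice 2: Δl = 2.3/cos18.9° = 2.431 m; N'_2 = 153·cos18.9° − 5·2.431 = 132.6; c'Δl = 7.54; W sinα = 49.6
Slice 3: Δl = 2.6/cos45.9° = 3.736 m; N'_3 = 98·cos45.9° − 8·3.736 = 38.3; c'Δl = 11.58; W sinα = 70.4
Σc'Δl = 23.5 kN/m; ΣN' = 200.5 kN/m; ΣW sinα = 120.7 kN/m
Resisting = 23.5 + 200.5·tan20.0° = 23.5 + 73.0 = 96.4 kN/m
FS = 96.4 / 120.7 = 0.799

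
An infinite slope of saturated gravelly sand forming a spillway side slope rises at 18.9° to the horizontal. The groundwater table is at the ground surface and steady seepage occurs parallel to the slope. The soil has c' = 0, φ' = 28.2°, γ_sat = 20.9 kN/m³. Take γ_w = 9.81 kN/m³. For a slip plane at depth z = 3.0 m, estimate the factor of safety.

With seepage parallel to the slope and the water table at the surface, the effective normal stress on the slip plane uses the buoyant unit weight γ' = γ_sat − γ_w while the driving shear stress uses γ_sat:
FS = [c' + γ' z cos²β tanφ'] / [γ_sat z sinβ cosβ]
(For c' = 0 this reduces to FS = (γ'/γ_sat)·tanφ'/tanβ.)
γ' = 20.9 − 9.81 = 11.09 kN/m³
Numerator = 0.0 + 11.09·3.0·cos²18.9°·tan28.2° = 0.0 + 11.09·3.0·0.8951·0.5362 = 15.967 kPa
Denominator = 20.9·3.0·sin18.9°·cos18.9° = 20.9·3.0·0.3239·0.9461 = 19.215 kPa
FS = 15.967 / 19.215 = 0.831

FS = 0.83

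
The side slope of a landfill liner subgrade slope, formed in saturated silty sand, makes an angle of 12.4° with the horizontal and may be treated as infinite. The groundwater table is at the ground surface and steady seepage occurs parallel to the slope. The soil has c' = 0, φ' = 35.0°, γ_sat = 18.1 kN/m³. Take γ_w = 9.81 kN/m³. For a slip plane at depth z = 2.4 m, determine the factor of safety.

With seepage parallel to the slope and the water table at the surface, the effective normal stress on the slip plane uses the buoyant unit weight γ' = γ_sat − γ_w while the driving shear stress uses γ_sat:
FS = [c' + γ' z cos²β tanφ'] / [γ_sat z sinβ cosβ]
(For c' = 0 this reduces to FS = (γ'/γ_sat)·tanφ'/tanβ.)
γ' = 18.1 − 9.81 = 8.29 kN/m³
Numerator = 0.0 + 8.29·2.4·cos²12.4°·tan35.0° = 0.0 + 8.29·2.4·0.9539·0.7002 = 13.289 kPa
Denominator = 18.1·2.4·sin12.4°·cos12.4° = 18.1·2.4·0.2147·0.9767 = 9.110 kPa
FS = 13.289 / 9.110 = 1.459

FS = 1.46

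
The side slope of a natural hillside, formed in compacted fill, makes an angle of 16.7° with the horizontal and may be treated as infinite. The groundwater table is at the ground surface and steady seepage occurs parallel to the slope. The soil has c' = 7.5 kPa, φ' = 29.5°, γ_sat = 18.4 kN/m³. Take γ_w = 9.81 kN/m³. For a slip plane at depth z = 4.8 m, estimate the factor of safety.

FS = 1.19

With seepage parallel to the slope and the water table at the surface, the effective normal stress on the slip plane uses the buoyant unit weight γ' = γ_sat − γ_w while the driving shear stress uses γ_sat:
FS = [c' + γ' z cos²β tanφ'] / [γ_sat z sinβ cosβ]
γ' = 18.4 − 9.81 = 8.59 kN/m³
Numerator = 7.5 + 8.59·4.8·cos²16.7°·tan29.5° = 7.5 + 8.59·4.8·0.9174·0.5658 = 28.902 kPa
Denominator = 18.4·4.8·sin16.7°·cos16.7° = 18.4·4.8·0.2874·0.9578 = 24.309 kPa
FS = 28.902 / 24.309 = 1.189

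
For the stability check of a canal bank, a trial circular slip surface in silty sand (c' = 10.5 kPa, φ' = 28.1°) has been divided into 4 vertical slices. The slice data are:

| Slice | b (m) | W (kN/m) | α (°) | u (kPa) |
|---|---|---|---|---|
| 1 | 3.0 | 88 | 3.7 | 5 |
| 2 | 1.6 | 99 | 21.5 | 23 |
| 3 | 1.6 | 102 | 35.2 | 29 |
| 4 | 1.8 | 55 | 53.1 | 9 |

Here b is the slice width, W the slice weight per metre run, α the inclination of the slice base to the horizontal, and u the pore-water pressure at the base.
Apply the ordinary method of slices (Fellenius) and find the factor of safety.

FS = 1.29

Ordinary method of slices: FS = Σ[c'·Δl_i + (W_i cosα_i − u_i·Δl_i)·tanφ'] / Σ W_i sinα_i, with Δl_i = b_i / cosα_i.
Slice 1: Δl = 3.0/cos3.7° = 3.006 m; N'_1 = 88·cos3.7° − 5·3.006 = 72.8; c'Δl = 31.57; W sinα = 5.7
Slice 2: Δl = 1.6/cos21.5° = 1.720 m; N'_2 = 99·cos21.5° − 23·1.720 = 52.6; c'Δl = 18.06; W sinα = 36.3
Slice 3: Δl = 1.6/cos35.2° = 1.958 m; N'_3 = 102·cos35.2° − 29·1.958 = 26.6; c'Δl = 20.56; W sinα = 58.8
Slice 4: Δl = 1.8/cos53.1° = 2.998 m; N'_4 = 55·cos53.1° − 9·2.998 = 6.0; c'Δl = 31.48; W sinα = 44.0
Σc'Δl = 101.7 kN/m; ΣN' = 158.0 kN/m; ΣW sinα = 144.7 kN/m
Resisting = 101.7 + 158.0·tan28.1° = 101.7 + 84.3 = 186.0 kN/m
FS = 186.0 / 144.7 = 1.285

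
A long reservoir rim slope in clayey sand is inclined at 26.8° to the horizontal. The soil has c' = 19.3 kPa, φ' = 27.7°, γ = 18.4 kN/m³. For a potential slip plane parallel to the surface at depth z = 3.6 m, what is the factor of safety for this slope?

FS = 1.76

For an infinite slope with a slip plane parallel to the surface (no pore pressure): FS = [c' + γz cos²β tanφ'] / [γz sinβ cosβ].
γz = 18.4·3.6 = 66.24 kN/m²
Numerator = 19.3 + 66.24·cos²26.8°·tan27.7° = 19.3 + 66.24·0.7967·0.5250 = 47.007 kPa
Denominator = 66.24·sin26.8°·cos26.8° = 66.24·0.4509·0.8926 = 26.658 kPa
FS = 47.007 / 26.658 = 1.763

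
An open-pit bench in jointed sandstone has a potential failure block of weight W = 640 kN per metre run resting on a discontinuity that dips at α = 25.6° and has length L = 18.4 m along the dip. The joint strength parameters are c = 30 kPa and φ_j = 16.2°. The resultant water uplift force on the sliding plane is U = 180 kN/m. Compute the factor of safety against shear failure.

Resolving the block weight along and normal to the plane and applying the Mohr–Coulomb strength on the joint:
N' = W cosα − U = 640·cos25.6° − 180 = 397.2 kN/m
Driving force T = W sinα = 640·sin25.6° = 276.5 kN/m
Resisting force R = c·L + N'·tanφ_j = 30·18.4 + 397.2·tan16.2° = 552.0 + 115.4 = 667.4 kN/m
FS = R / T = 667.4 / 276.5 = 2.413

FS = 2.41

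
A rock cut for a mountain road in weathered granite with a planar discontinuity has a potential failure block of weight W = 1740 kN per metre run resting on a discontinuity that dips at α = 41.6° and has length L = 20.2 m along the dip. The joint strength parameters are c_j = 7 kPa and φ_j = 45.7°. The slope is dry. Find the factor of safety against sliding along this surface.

FS = 1.28

Resolving the block weight along and normal to the plane and applying the Mohr–Coulomb strength on the joint:
N' = W cosα = 1740·cos41.6° = 1301.2 kN/m
Driving force T = W sinα = 1740·sin41.6° = 1155.2 kN/m
Resisting force R = c_j·L + N'·tanφ_j = 7·20.2 + 1301.2·tan45.7° = 141.4 + 1333.4 = 1474.8 kN/m
FS = R / T = 1474.8 / 1155.2 = 1.277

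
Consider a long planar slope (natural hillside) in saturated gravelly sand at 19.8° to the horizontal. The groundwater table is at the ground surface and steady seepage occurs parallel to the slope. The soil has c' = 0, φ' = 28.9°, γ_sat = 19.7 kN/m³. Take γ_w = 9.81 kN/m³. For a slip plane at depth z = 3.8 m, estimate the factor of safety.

FS = 0.77

With seepage parallel to the slope and the water table at the surface, the effective normal stress on the slip plane uses the buoyant unit weight γ' = γ_sat − γ_w while the driving shear stress uses γ_sat:
FS = [c' + γ' z cos²β tanφ'] / [γ_sat z sinβ cosβ]
(For c' = 0 this reduces to FS = (γ'/γ_sat)·tanφ'/tanβ.)
γ' = 19.7 − 9.81 = 9.89 kN/m³
Numerator = 0.0 + 9.89·3.8·cos²19.8°·tan28.9° = 0.0 + 9.89·3.8·0.8853·0.5520 = 18.366 kPa
Denominator = 19.7·3.8·sin19.8°·cos19.8° = 19.7·3.8·0.3387·0.9409 = 23.859 kPa
FS = 18.366 / 23.859 = 0.770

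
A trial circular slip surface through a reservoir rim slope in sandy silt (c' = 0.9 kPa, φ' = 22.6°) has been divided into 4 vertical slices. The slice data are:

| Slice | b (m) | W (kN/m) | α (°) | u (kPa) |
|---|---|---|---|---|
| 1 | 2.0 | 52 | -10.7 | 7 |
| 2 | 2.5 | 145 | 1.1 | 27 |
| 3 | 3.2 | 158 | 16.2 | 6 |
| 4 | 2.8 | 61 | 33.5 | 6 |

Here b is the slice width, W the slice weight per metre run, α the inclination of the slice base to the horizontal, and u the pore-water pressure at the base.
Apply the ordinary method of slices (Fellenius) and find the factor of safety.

FS = 1.77

Ordinary method of slices: FS = Σ[c'·Δl_i + (W_i cosα_i − u_i·Δl_i)·tanφ'] / Σ W_i sinα_i, with Δl_i = b_i / cosα_i.
Slice 1: Δl = 2.0/cos(-10.7°) = 2.035 m; N'_1 = 52·cos(-10.7°) − 7·2.035 = 36.8; c'Δl = 1.83; W sinα = -9.7
Slice 2: Δl = 2.5/cos1.1° = 2.500 m; N'_2 = 145·cos1.1° − 27·2.500 = 77.5; c'Δl = 2.25; W sinα = 2.8
Slice 3: Δl = 3.2/cos16.2° = 3.332 m; N'_3 = 158·cos16.2° − 6·3.332 = 131.7; c'Δl = 3.00; W sinα = 44.1
Slice 4: Δl = 2.8/cos33.5° = 3.358 m; N'_4 = 61·cos33.5° − 6·3.358 = 30.7; c'Δl = 3.02; W sinα = 33.7
Σc'Δl = 10.1 kN/m; ΣN' = 276.8 kN/m; ΣW sinα = 70.9 kN/m
Resisting = 10.1 + 276.8·tan22.6° = 10.1 + 115.2 = 125.3 kN/m
FS = 125.3 / 70.9 = 1.768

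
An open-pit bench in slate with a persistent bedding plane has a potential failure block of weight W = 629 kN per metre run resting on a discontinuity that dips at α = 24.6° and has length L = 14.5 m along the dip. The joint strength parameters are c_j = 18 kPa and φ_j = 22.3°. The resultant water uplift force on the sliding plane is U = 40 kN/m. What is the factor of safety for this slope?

Resolving the block weight along and normal to the plane and applying the Mohr–Coulomb strength on the joint:
N' = W cosα − U = 629·cos24.6° − 40 = 531.9 kN/m
Driving force T = W sinα = 629·sin24.6° = 261.8 kN/m
Resisting force R = c_j·L + N'·tanφ_j = 18·14.5 + 531.9·tan22.3° = 261.0 + 218.2 = 479.2 kN/m
FS = R / T = 479.2 / 261.8 = 1.830

FS = 1.83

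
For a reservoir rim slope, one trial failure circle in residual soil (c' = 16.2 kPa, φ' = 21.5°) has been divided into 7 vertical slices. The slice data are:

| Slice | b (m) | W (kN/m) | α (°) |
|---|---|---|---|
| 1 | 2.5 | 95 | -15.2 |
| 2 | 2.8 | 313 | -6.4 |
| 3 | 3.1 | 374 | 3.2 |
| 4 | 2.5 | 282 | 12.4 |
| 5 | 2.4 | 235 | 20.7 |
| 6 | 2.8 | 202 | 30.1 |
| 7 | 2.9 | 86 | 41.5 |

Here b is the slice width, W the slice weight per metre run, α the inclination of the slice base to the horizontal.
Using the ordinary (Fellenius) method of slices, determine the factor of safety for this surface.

Ordinary method of slices: FS = Σ[c'·Δl_i + (W_i cosα_i)·tanφ'] / Σ W_i sinα_i, with Δl_i = b_i / cosα_i.
Slice 1: Δl = 2.5/cos(-15.2°) = 2.591 m; N'_1 = 95·cos(-15.2°) = 91.7; c'Δl = 41.97; W sinα = -24.9
Slice 2: Δl = 2.8/cos(-6.4°) = 2.818 m; N'_2 = 313·cos(-6.4°) = 311.0; c'Δl = 45.64; W sinα = -34.9
Slice 3: Δl = 3.1/cos3.2° = 3.105 m; N'_3 = 374·cos3.2° = 373.4; c'Δl = 50.30; W sinα = 20.9
Slice 4: Δl = 2.5/cos12.4° = 2.560 m; N'_4 = 282·cos12.4° = 275.4; c'Δl = 41.47; W sinα = 60.6
Slice 5: Δl = 2.4/cos20.7° = 2.566 m; N'_5 = 235·cos20.7° = 219.8; c'Δl = 41.56; W sinα = 83.1
Slice 6: Δl = 2.8/cos30.1° = 3.236 m; N'_6 = 202·cos30.1° = 174.8; c'Δl = 52.43; W sinα = 101.3
Slice 7: Δl = 2.9/cos41.5° = 3.872 m; N'_7 = 86·cos41.5° = 64.4; c'Δl = 62.73; W sinα = 57.0
Σc'Δl = 336.1 kN/m; ΣN' = 1510.6 kN/m; ΣW sinα = 263.0 kN/m
Resisting = 336.1 + 1510.6·tan21.5° = 336.1 + 595.0 = 931.1 kN/m
FS = 931.1 / 263.0 = 3.541

FS = 3.54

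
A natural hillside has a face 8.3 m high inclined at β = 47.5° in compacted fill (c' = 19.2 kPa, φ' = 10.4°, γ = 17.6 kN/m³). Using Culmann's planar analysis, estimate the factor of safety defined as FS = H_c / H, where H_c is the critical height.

H_c = (4c'/γ) · sinβ cosφ' / [1 − cos(β − φ')]
    = (4·19.2/17.6) · sin47.5°·cos10.4° / [1 − cos37.1°]
    = 4.364 · 0.7252 / 0.2024 = 15.63 m
FS = H_c / H = 15.63 / 8.3 = 1.883

FS = 1.88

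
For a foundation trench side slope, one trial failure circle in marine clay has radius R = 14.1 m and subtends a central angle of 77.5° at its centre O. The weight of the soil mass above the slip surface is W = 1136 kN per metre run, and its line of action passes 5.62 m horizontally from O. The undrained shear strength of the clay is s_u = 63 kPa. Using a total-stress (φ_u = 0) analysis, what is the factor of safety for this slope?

Taking moments about the centre O, the resisting moment is provided by the undrained shear strength acting along the arc:
Arc length L_a = R·θ = 14.1·(77.5°·π/180) = 14.1·1.3526 = 19.07 m
M_R = s_u·L_a·R = 63·19.07·14.1 = 16941.7 kN·m/m
M_D = W·d = 1136·5.62 = 6384.3 kN·m/m
FS = M_R / M_D = 16941.7 / 6384.3 = 2.654

FS = 2.65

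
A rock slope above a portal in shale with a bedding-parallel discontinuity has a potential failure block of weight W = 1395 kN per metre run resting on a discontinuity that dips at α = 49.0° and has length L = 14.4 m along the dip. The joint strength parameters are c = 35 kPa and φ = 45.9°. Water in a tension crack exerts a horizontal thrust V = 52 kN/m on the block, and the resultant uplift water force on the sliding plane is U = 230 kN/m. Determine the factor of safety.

Resolving the block weight along and normal to the plane and applying the Mohr–Coulomb strength on the joint:
N' = W cosα − U − V sinα = 1395·cos49.0° − 230 − 52·sin49.0° = 646.0 kN/m
Driving force T = W sinα + V cosα = 1395·sin49.0° + 52·cos49.0° = 1086.9 kN/m
Resisting force R = c·L + N'·tanφ = 35·14.4 + 646.0·tan45.9° = 504.0 + 666.6 = 1170.6 kN/m
FS = R / T = 1170.6 / 1086.9 = 1.077

FS = 1.08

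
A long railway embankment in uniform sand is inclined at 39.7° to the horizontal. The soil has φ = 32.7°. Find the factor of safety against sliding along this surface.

For a dry cohesionless infinite slope the factor of safety is FS = tanφ / tanβ.
FS = tan32.7° / tan39.7° = 0.6420 / 0.8302 = 0.773

FS = 0.77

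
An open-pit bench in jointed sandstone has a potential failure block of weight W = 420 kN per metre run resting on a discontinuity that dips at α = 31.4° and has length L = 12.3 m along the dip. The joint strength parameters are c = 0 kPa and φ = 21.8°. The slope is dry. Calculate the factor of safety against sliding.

FS = 0.66

Resolving the block weight along and normal to the plane and applying the Mohr–Coulomb strength on the joint:
N' = W cosα = 420·cos31.4° = 358.5 kN/m
Driving force T = W sinα = 420·sin31.4° = 218.8 kN/m
Resisting force R = c·L + N'·tanφ = 0·12.3 + 358.5·tan21.8° = 0.0 + 143.4 = 143.4 kN/m
FS = R / T = 143.4 / 218.8 = 0.655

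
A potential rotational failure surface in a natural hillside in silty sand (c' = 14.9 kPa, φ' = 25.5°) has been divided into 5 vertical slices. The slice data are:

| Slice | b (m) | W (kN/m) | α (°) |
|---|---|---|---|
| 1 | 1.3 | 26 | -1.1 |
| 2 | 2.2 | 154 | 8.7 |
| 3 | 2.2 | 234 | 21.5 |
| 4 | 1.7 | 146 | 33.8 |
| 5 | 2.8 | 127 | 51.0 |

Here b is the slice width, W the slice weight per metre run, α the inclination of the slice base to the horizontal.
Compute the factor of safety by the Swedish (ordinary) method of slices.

Ordinary method of slices: FS = Σ[c'·Δl_i + (W_i cosα_i)·tanφ'] / Σ W_i sinα_i, with Δl_i = b_i / cosα_i.
Slice 1: Δl = 1.3/cos(-1.1°) = 1.300 m; N'_1 = 26·cos(-1.1°) = 26.0; c'Δl = 19.37; W sinα = -0.5
Slice 2: Δl = 2.2/cos8.7° = 2.226 m; N'_2 = 154·cos8.7° = 152.2; c'Δl = 33.16; W sinα = 23.3
Slice 3: Δl = 2.2/cos21.5° = 2.365 m; N'_3 = 234·cos21.5° = 217.7; c'Δl = 35.23; W sinα = 85.8
Slice 4: Δl = 1.7/cos33.8° = 2.046 m; N'_4 = 146·cos33.8° = 121.3; c'Δl = 30.48; W sinα = 81.2
Slice 5: Δl = 2.8/cos51.0° = 4.449 m; N'_5 = 127·cos51.0° = 79.9; c'Δl = 66.29; W sinα = 98.7
Σc'Δl = 184.5 kN/m; ΣN' = 597.2 kN/m; ΣW sinα = 288.5 kN/m
Resisting = 184.5 + 597.2·tan25.5° = 184.5 + 284.8 = 469.4 kN/m
FS = 469.4 / 288.5 = 1.627

FS = 1.63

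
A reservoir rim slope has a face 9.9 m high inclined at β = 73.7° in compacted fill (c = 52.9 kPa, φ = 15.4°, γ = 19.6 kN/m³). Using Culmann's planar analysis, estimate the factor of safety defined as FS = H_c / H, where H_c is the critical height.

FS = 2.13

H_c = (4c/γ) · sinβ cosφ / [1 − cos(β − φ)]
    = (4·52.9/19.6) · sin73.7°·cos15.4° / [1 − cos58.3°]
    = 10.796 · 0.9253 / 0.4745 = 21.05 m
FS = H_c / H = 21.05 / 9.9 = 2.127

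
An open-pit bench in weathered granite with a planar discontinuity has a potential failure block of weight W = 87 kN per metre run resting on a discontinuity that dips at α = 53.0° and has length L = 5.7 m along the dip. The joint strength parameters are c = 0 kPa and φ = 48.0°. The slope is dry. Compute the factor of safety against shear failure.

Resolving the block weight along and normal to the plane and applying the Mohr–Coulomb strength on the joint:
N' = W cosα = 87·cos53.0° = 52.4 kN/m
Driving force T = W sinα = 87·sin53.0° = 69.5 kN/m
Resisting force R = c·L + N'·tanφ = 0·5.7 + 52.4·tan48.0° = 0.0 + 58.1 = 58.1 kN/m
FS = R / T = 58.1 / 69.5 = 0.837

FS = 0.84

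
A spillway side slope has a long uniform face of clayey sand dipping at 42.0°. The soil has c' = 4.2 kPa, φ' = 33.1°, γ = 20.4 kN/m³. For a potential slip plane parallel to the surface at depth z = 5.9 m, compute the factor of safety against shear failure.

For an infinite slope with a slip plane parallel to the surface (no pore pressure): FS = [c' + γz cos²β tanφ'] / [γz sinβ cosβ].
γz = 20.4·5.9 = 120.36 kN/m²
Numerator = 4.2 + 120.36·cos²42.0°·tan33.1° = 4.2 + 120.36·0.5523·0.6519 = 47.532 kPa
Denominator = 120.36·sin42.0°·cos42.0° = 120.36·0.6691·0.7431 = 59.850 kPa
FS = 47.532 / 59.850 = 0.794

FS = 0.79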